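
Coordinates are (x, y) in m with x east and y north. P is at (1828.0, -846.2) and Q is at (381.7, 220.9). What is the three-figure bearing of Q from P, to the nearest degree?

Δeast = 381.7 − 1828.0 = -1446.30; Δnorth = 220.9 − -846.2 = 1067.10.
Bearing = atan2(Δeast, Δnorth) mod 360° = 306.42° ≈ 306°.

306°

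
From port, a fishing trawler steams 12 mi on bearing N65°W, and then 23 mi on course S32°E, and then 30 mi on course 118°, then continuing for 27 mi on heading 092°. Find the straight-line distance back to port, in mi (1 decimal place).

Leg 1 (N65°W, 12 mi): east 12 sin 295° = -10.88, north 12 cos 295° = 5.07
Leg 2 (S32°E, 23 mi): east 23 sin 148° = 12.19, north 23 cos 148° = -19.51
Leg 3 (118°, 30 mi): east 30 sin 118° = 26.49, north 30 cos 118° = -14.08
Leg 4 (092°, 27 mi): east 27 sin 92° = 26.98, north 27 cos 92° = -0.94
Net: 54.78 east, -29.46 north. Distance = √((54.78)² + (-29.46)²) = 62.203 mi.

62.2 mi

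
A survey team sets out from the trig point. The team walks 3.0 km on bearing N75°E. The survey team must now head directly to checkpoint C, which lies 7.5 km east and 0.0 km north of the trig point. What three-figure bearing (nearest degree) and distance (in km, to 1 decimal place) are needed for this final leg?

Leg 1 (N75°E, 3.0 km): east 3.0 sin 75° = 2.90, north 3.0 cos 75° = 0.78
Current position: (2.90, 0.78). Target: (7.5, -0.0). Remaining: Δeast = 4.60, Δnorth = -0.78.
Bearing = atan2(4.60, -0.78) mod 360° = 99.58°; distance = √((4.60)² + (-0.78)²) = 4.667 km.

100°, 4.7 km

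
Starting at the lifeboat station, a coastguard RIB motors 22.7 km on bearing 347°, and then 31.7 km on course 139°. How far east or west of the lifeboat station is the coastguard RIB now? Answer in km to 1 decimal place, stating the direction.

Leg 1 (347°, 22.7 km): east 22.7 sin 347° = -5.11, north 22.7 cos 347° = 22.12
Leg 2 (139°, 31.7 km): east 31.7 sin 139° = 20.80, north 31.7 cos 139° = -23.92
Net east component: 15.69 km.

15.7 km east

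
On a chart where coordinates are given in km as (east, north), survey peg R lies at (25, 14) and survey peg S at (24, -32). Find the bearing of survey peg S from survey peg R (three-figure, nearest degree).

181°

Δeast = 24 − 25 = -1.00; Δnorth = -32 − 14 = -46.00.
Bearing = atan2(Δeast, Δnorth) mod 360° = 181.25° ≈ 181°.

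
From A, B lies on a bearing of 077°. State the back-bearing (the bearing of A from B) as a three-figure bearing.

Back-bearing = 077° + 180° = 257°.

257°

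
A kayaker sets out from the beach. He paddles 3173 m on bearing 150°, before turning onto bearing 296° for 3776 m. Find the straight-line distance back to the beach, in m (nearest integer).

Leg 1 (150°, 3173 m): east 3173 sin 150° = 1586.50, north 3173 cos 150° = -2747.90
Leg 2 (296°, 3776 m): east 3776 sin 296° = -3393.85, north 3776 cos 296° = 1655.29
Net: -1807.35 east, -1092.61 north. Distance = √((-1807.35)² + (-1092.61)²) = 2111.941 m.

2112 m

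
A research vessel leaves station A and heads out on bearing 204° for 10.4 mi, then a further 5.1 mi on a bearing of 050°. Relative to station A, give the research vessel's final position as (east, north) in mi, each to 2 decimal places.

(-0.32, -6.22)

Leg 1 (204°, 10.4 mi): east 10.4 sin 204° = -4.23, north 10.4 cos 204° = -9.50
Leg 2 (050°, 5.1 mi): east 5.1 sin 50° = 3.91, north 5.1 cos 50° = 3.28
Summing: -0.32 mi east, -6.22 mi north → (-0.32, -6.22).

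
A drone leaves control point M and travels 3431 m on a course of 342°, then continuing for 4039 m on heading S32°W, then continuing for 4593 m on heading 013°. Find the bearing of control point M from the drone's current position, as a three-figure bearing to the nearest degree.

Leg 1 (342°, 3431 m): east 3431 sin 342° = -1060.24, north 3431 cos 342° = 3263.07
Leg 2 (S32°W, 4039 m): east 4039 sin 212° = -2140.34, north 4039 cos 212° = -3425.27
Leg 3 (013°, 4593 m): east 4593 sin 13° = 1033.20, north 4593 cos 13° = 4475.28
Net displacement: -2167.38 east, 4313.09 north. Direction back to start is (2167.38, -4313.09): bearing = atan2(2167.38, -4313.09) mod 360° = 153.32° ≈ 153°.

153°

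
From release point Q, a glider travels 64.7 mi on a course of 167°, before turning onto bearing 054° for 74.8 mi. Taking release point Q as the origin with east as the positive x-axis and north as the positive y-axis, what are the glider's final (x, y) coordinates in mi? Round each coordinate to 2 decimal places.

Leg 1 (167°, 64.7 mi): east 64.7 sin 167° = 14.55, north 64.7 cos 167° = -63.04
Leg 2 (054°, 74.8 mi): east 74.8 sin 54° = 60.51, north 74.8 cos 54° = 43.97
Summing: 75.07 mi east, -19.08 mi north → (75.07, -19.08).

(75.07, -19.08)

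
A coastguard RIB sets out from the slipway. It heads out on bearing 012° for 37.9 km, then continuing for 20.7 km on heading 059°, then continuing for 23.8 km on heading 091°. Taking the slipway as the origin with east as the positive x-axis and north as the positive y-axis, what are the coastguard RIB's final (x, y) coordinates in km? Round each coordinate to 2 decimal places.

Leg 1 (012°, 37.9 km): east 37.9 sin 12° = 7.88, north 37.9 cos 12° = 37.07
Leg 2 (059°, 20.7 km): east 20.7 sin 59° = 17.74, north 20.7 cos 59° = 10.66
Leg 3 (091°, 23.8 km): east 23.8 sin 91° = 23.80, north 23.8 cos 91° = -0.42
Summing: 49.42 km east, 47.32 km north → (49.42, 47.32).

(49.42, 47.32)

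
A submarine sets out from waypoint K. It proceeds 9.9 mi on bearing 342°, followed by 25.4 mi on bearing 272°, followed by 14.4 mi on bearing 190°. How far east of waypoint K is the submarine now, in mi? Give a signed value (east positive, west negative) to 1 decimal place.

Leg 1 (342°, 9.9 mi): east 9.9 sin 342° = -3.06, north 9.9 cos 342° = 9.42
Leg 2 (272°, 25.4 mi): east 25.4 sin 272° = -25.38, north 25.4 cos 272° = 0.89
Leg 3 (190°, 14.4 mi): east 14.4 sin 190° = -2.50, north 14.4 cos 190° = -14.18
Net east component: -30.94 mi.

-30.9 mi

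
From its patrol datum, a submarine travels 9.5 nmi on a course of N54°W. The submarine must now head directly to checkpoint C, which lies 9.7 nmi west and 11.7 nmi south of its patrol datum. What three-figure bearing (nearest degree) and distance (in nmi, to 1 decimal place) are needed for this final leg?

187°, 17.4 nmi

Leg 1 (N54°W, 9.5 nmi): east 9.5 sin 306° = -7.69, north 9.5 cos 306° = 5.58
Current position: (-7.69, 5.58). Target: (-9.7, -11.7). Remaining: Δeast = -2.01, Δnorth = -17.28.
Bearing = atan2(-2.01, -17.28) mod 360° = 186.65°; distance = √((-2.01)² + (-17.28)²) = 17.401 nmi.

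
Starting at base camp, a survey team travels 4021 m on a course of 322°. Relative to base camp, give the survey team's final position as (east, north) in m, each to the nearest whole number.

(-2476, 3169)

Leg 1 (322°, 4021 m): east 4021 sin 322° = -2475.57, north 4021 cos 322° = 3168.59
Summing: -2475.57 m east, 3168.59 m north → (-2476, 3169).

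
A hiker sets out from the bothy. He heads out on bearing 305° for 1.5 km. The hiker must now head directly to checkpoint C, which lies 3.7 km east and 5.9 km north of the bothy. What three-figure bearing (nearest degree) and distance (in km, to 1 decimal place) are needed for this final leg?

044°, 7.0 km

Leg 1 (305°, 1.5 km): east 1.5 sin 305° = -1.23, north 1.5 cos 305° = 0.86
Current position: (-1.23, 0.86). Target: (3.7, 5.9). Remaining: Δeast = 4.93, Δnorth = 5.04.
Bearing = atan2(4.93, 5.04) mod 360° = 44.36°; distance = √((4.93)² + (5.04)²) = 7.049 km.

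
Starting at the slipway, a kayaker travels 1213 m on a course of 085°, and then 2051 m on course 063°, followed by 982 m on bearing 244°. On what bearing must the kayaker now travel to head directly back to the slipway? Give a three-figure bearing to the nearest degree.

254°

Leg 1 (085°, 1213 m): east 1213 sin 85° = 1208.38, north 1213 cos 85° = 105.72
Leg 2 (063°, 2051 m): east 2051 sin 63° = 1827.45, north 2051 cos 63° = 931.13
Leg 3 (244°, 982 m): east 982 sin 244° = -882.62, north 982 cos 244° = -430.48
Net displacement: 2153.22 east, 606.37 north. Direction back to start is (-2153.22, -606.37): bearing = atan2(-2153.22, -606.37) mod 360° = 254.27° ≈ 254°.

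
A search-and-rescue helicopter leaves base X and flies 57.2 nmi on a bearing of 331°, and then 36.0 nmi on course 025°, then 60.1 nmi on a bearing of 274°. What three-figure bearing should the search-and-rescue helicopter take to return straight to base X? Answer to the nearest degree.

Leg 1 (331°, 57.2 nmi): east 57.2 sin 331° = -27.73, north 57.2 cos 331° = 50.03
Leg 2 (025°, 36.0 nmi): east 36.0 sin 25° = 15.21, north 36.0 cos 25° = 32.63
Leg 3 (274°, 60.1 nmi): east 60.1 sin 274° = -59.95, north 60.1 cos 274° = 4.19
Net displacement: -72.47 east, 86.85 north. Direction back to start is (72.47, -86.85): bearing = atan2(72.47, -86.85) mod 360° = 140.16° ≈ 140°.

140°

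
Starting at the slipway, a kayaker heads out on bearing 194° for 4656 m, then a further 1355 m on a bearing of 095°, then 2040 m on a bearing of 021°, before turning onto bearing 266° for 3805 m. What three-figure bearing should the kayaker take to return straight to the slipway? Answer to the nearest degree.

Leg 1 (194°, 4656 m): east 4656 sin 194° = -1126.39, north 4656 cos 194° = -4517.70
Leg 2 (095°, 1355 m): east 1355 sin 95° = 1349.84, north 1355 cos 95° = -118.10
Leg 3 (021°, 2040 m): east 2040 sin 21° = 731.07, north 2040 cos 21° = 1904.50
Leg 4 (266°, 3805 m): east 3805 sin 266° = -3795.73, north 3805 cos 266° = -265.42
Net displacement: -2841.21 east, -2996.71 north. Direction back to start is (2841.21, 2996.71): bearing = atan2(2841.21, 2996.71) mod 360° = 43.47° ≈ 043°.

043°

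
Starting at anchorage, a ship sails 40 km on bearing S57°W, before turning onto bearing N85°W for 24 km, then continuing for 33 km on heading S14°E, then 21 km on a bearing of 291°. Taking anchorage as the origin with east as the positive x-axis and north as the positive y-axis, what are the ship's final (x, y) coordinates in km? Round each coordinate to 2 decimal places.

Leg 1 (S57°W, 40 km): east 40 sin 237° = -33.55, north 40 cos 237° = -21.79
Leg 2 (N85°W, 24 km): east 24 sin 275° = -23.91, north 24 cos 275° = 2.09
Leg 3 (S14°E, 33 km): east 33 sin 166° = 7.98, north 33 cos 166° = -32.02
Leg 4 (291°, 21 km): east 21 sin 291° = -19.61, north 21 cos 291° = 7.53
Summing: -69.08 km east, -44.19 km north → (-69.08, -44.19).

(-69.08, -44.19)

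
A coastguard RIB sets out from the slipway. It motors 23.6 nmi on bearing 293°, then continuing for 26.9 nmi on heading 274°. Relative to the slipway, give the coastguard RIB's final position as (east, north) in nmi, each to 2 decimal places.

(-48.56, 11.10)

Leg 1 (293°, 23.6 nmi): east 23.6 sin 293° = -21.72, north 23.6 cos 293° = 9.22
Leg 2 (274°, 26.9 nmi): east 26.9 sin 274° = -26.83, north 26.9 cos 274° = 1.88
Summing: -48.56 nmi east, 11.10 nmi north → (-48.56, 11.10).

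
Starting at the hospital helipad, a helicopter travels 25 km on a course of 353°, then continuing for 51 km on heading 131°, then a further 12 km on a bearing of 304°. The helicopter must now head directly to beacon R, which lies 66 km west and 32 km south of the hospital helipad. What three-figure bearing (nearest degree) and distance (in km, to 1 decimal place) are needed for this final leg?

252°, 96.3 km

Leg 1 (353°, 25 km): east 25 sin 353° = -3.05, north 25 cos 353° = 24.81
Leg 2 (131°, 51 km): east 51 sin 131° = 38.49, north 51 cos 131° = -33.46
Leg 3 (304°, 12 km): east 12 sin 304° = -9.95, north 12 cos 304° = 6.71
Current position: (25.50, -1.94). Target: (-66, -32). Remaining: Δeast = -91.50, Δnorth = -30.06.
Bearing = atan2(-91.50, -30.06) mod 360° = 251.81°; distance = √((-91.50)² + (-30.06)²) = 96.308 km.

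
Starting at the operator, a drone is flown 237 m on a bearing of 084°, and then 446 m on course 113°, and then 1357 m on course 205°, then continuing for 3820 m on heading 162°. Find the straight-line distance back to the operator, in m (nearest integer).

Leg 1 (084°, 237 m): east 237 sin 84° = 235.70, north 237 cos 84° = 24.77
Leg 2 (113°, 446 m): east 446 sin 113° = 410.55, north 446 cos 113° = -174.27
Leg 3 (205°, 1357 m): east 1357 sin 205° = -573.49, north 1357 cos 205° = -1229.86
Leg 4 (162°, 3820 m): east 3820 sin 162° = 1180.44, north 3820 cos 162° = -3633.04
Net: 1253.20 east, -5012.39 north. Distance = √((1253.20)² + (-5012.39)²) = 5166.676 m.

5167 m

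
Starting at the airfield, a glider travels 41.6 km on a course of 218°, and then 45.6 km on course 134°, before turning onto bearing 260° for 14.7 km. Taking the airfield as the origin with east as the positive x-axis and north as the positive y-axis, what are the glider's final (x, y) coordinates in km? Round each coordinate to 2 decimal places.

(-7.29, -67.01)

Leg 1 (218°, 41.6 km): east 41.6 sin 218° = -25.61, north 41.6 cos 218° = -32.78
Leg 2 (134°, 45.6 km): east 45.6 sin 134° = 32.80, north 45.6 cos 134° = -31.68
Leg 3 (260°, 14.7 km): east 14.7 sin 260° = -14.48, north 14.7 cos 260° = -2.55
Summing: -7.29 km east, -67.01 km north → (-7.29, -67.01).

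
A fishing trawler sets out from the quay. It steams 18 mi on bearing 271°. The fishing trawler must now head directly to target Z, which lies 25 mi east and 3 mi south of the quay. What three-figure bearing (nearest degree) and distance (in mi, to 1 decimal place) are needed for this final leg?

094°, 43.1 mi

Leg 1 (271°, 18 mi): east 18 sin 271° = -18.00, north 18 cos 271° = 0.31
Current position: (-18.00, 0.31). Target: (25, -3). Remaining: Δeast = 43.00, Δnorth = -3.31.
Bearing = atan2(43.00, -3.31) mod 360° = 94.41°; distance = √((43.00)² + (-3.31)²) = 43.125 mi.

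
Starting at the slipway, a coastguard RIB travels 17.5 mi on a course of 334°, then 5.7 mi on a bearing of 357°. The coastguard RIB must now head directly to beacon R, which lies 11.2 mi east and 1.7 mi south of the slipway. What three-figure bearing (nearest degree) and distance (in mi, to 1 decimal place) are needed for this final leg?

Leg 1 (334°, 17.5 mi): east 17.5 sin 334° = -7.67, north 17.5 cos 334° = 15.73
Leg 2 (357°, 5.7 mi): east 5.7 sin 357° = -0.30, north 5.7 cos 357° = 5.69
Current position: (-7.97, 21.42). Target: (11.2, -1.7). Remaining: Δeast = 19.17, Δnorth = -23.12.
Bearing = atan2(19.17, -23.12) mod 360° = 140.34°; distance = √((19.17)² + (-23.12)²) = 30.034 mi.

140°, 30.0 mi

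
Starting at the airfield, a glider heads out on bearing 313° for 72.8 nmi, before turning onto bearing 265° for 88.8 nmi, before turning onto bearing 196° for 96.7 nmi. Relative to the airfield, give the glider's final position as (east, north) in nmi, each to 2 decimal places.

Leg 1 (313°, 72.8 nmi): east 72.8 sin 313° = -53.24, north 72.8 cos 313° = 49.65
Leg 2 (265°, 88.8 nmi): east 88.8 sin 265° = -88.46, north 88.8 cos 265° = -7.74
Leg 3 (196°, 96.7 nmi): east 96.7 sin 196° = -26.65, north 96.7 cos 196° = -92.95
Summing: -168.36 nmi east, -51.04 nmi north → (-168.36, -51.04).

(-168.36, -51.04)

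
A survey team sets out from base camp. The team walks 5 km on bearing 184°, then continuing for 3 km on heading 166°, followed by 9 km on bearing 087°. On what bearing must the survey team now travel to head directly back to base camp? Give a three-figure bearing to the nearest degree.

Leg 1 (184°, 5 km): east 5 sin 184° = -0.35, north 5 cos 184° = -4.99
Leg 2 (166°, 3 km): east 3 sin 166° = 0.73, north 3 cos 166° = -2.91
Leg 3 (087°, 9 km): east 9 sin 87° = 8.99, north 9 cos 87° = 0.47
Net displacement: 9.36 east, -7.43 north. Direction back to start is (-9.36, 7.43): bearing = atan2(-9.36, 7.43) mod 360° = 308.42° ≈ 308°.

308°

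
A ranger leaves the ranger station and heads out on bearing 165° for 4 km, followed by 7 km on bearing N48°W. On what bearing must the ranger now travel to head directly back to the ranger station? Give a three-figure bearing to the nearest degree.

Leg 1 (165°, 4 km): east 4 sin 165° = 1.04, north 4 cos 165° = -3.86
Leg 2 (N48°W, 7 km): east 7 sin 312° = -5.20, north 7 cos 312° = 4.68
Net displacement: -4.17 east, 0.82 north. Direction back to start is (4.17, -0.82): bearing = atan2(4.17, -0.82) mod 360° = 101.14° ≈ 101°.

101°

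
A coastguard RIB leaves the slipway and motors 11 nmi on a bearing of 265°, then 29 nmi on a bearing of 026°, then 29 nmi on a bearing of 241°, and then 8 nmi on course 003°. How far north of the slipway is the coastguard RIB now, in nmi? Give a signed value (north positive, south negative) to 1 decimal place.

19.0 nmi

Leg 1 (265°, 11 nmi): east 11 sin 265° = -10.96, north 11 cos 265° = -0.96
Leg 2 (026°, 29 nmi): east 29 sin 26° = 12.71, north 29 cos 26° = 26.07
Leg 3 (241°, 29 nmi): east 29 sin 241° = -25.36, north 29 cos 241° = -14.06
Leg 4 (003°, 8 nmi): east 8 sin 3° = 0.42, north 8 cos 3° = 7.99
Net north component: 19.04 nmi.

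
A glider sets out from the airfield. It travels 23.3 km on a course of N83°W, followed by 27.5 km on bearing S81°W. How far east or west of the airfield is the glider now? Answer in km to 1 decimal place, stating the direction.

50.3 km west

Leg 1 (N83°W, 23.3 km): east 23.3 sin 277° = -23.13, north 23.3 cos 277° = 2.84
Leg 2 (S81°W, 27.5 km): east 27.5 sin 261° = -27.16, north 27.5 cos 261° = -4.30
Net east component: -50.29 km.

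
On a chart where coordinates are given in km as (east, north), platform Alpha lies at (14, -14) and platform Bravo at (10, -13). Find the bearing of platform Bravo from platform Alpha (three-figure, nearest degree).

Δeast = 10 − 14 = -4.00; Δnorth = -13 − -14 = 1.00.
Bearing = atan2(Δeast, Δnorth) mod 360° = 284.04° ≈ 284°.

284°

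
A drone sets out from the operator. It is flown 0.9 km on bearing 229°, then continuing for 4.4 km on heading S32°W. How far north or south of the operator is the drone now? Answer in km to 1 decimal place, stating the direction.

4.3 km south

Leg 1 (229°, 0.9 km): east 0.9 sin 229° = -0.68, north 0.9 cos 229° = -0.59
Leg 2 (S32°W, 4.4 km): east 4.4 sin 212° = -2.33, north 4.4 cos 212° = -3.73
Net north component: -4.32 km.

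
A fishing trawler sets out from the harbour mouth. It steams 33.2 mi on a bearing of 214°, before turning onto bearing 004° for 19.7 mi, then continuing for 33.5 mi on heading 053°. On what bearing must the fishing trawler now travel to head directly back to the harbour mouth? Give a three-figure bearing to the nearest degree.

Leg 1 (214°, 33.2 mi): east 33.2 sin 214° = -18.57, north 33.2 cos 214° = -27.52
Leg 2 (004°, 19.7 mi): east 19.7 sin 4° = 1.37, north 19.7 cos 4° = 19.65
Leg 3 (053°, 33.5 mi): east 33.5 sin 53° = 26.75, north 33.5 cos 53° = 20.16
Net displacement: 9.56 east, 12.29 north. Direction back to start is (-9.56, -12.29): bearing = atan2(-9.56, -12.29) mod 360° = 217.89° ≈ 218°.

218°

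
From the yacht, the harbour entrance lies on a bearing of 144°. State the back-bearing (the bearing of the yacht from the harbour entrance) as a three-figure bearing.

Back-bearing = 144° + 180° = 324°.

324°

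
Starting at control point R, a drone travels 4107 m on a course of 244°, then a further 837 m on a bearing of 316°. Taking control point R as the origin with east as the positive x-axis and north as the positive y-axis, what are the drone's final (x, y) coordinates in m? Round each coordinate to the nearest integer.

(-4273, -1198)

Leg 1 (244°, 4107 m): east 4107 sin 244° = -3691.35, north 4107 cos 244° = -1800.39
Leg 2 (316°, 837 m): east 837 sin 316° = -581.43, north 837 cos 316° = 602.09
Summing: -4272.78 m east, -1198.30 m north → (-4273, -1198).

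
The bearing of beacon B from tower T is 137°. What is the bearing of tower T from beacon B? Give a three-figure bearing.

Back-bearing = 137° + 180° = 317°.

317°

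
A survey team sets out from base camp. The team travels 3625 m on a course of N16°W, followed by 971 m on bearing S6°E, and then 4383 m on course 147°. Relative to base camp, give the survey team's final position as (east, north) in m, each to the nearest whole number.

Leg 1 (N16°W, 3625 m): east 3625 sin 344° = -999.19, north 3625 cos 344° = 3484.57
Leg 2 (S6°E, 971 m): east 971 sin 174° = 101.50, north 971 cos 174° = -965.68
Leg 3 (147°, 4383 m): east 4383 sin 147° = 2387.15, north 4383 cos 147° = -3675.89
Summing: 1489.46 m east, -1157.00 m north → (1489, -1157).

(1489, -1157)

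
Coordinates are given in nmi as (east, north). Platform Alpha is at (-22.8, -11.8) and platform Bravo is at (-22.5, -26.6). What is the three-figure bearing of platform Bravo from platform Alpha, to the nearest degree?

Δeast = -22.5 − -22.8 = 0.30; Δnorth = -26.6 − -11.8 = -14.80.
Bearing = atan2(Δeast, Δnorth) mod 360° = 178.84° ≈ 179°.

179°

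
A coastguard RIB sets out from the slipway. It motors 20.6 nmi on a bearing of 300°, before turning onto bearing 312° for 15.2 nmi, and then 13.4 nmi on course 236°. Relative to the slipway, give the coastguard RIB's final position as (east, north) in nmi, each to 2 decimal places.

Leg 1 (300°, 20.6 nmi): east 20.6 sin 300° = -17.84, north 20.6 cos 300° = 10.30
Leg 2 (312°, 15.2 nmi): east 15.2 sin 312° = -11.30, north 15.2 cos 312° = 10.17
Leg 3 (236°, 13.4 nmi): east 13.4 sin 236° = -11.11, north 13.4 cos 236° = -7.49
Summing: -40.25 nmi east, 12.98 nmi north → (-40.25, 12.98).

(-40.25, 12.98)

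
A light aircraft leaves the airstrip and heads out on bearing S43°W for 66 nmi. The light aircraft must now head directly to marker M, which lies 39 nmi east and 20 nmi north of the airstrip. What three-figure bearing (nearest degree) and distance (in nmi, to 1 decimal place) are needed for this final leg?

Leg 1 (S43°W, 66 nmi): east 66 sin 223° = -45.01, north 66 cos 223° = -48.27
Current position: (-45.01, -48.27). Target: (39, 20). Remaining: Δeast = 84.01, Δnorth = 68.27.
Bearing = atan2(84.01, 68.27) mod 360° = 50.90°; distance = √((84.01)² + (68.27)²) = 108.253 nmi.

051°, 108.3 nmi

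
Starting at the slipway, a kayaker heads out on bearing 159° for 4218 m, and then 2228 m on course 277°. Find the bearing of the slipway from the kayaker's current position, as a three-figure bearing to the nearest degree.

Leg 1 (159°, 4218 m): east 4218 sin 159° = 1511.60, north 4218 cos 159° = -3937.84
Leg 2 (277°, 2228 m): east 2228 sin 277° = -2211.39, north 2228 cos 277° = 271.52
Net displacement: -699.80 east, -3666.32 north. Direction back to start is (699.80, 3666.32): bearing = atan2(699.80, 3666.32) mod 360° = 10.81° ≈ 011°.

011°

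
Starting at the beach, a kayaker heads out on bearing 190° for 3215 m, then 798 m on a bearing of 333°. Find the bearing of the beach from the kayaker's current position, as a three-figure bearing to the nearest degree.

Leg 1 (190°, 3215 m): east 3215 sin 190° = -558.28, north 3215 cos 190° = -3166.16
Leg 2 (333°, 798 m): east 798 sin 333° = -362.28, north 798 cos 333° = 711.02
Net displacement: -920.56 east, -2455.13 north. Direction back to start is (920.56, 2455.13): bearing = atan2(920.56, 2455.13) mod 360° = 20.55° ≈ 021°.

021°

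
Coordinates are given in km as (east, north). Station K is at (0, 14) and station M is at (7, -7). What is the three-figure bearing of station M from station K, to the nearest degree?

162°

Δeast = 7 − 0 = 7.00; Δnorth = -7 − 14 = -21.00.
Bearing = atan2(Δeast, Δnorth) mod 360° = 161.57° ≈ 162°.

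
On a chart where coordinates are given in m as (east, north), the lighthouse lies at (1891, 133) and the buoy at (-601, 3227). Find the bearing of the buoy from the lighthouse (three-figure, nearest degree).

321°

Δeast = -601 − 1891 = -2492.00; Δnorth = 3227 − 133 = 3094.00.
Bearing = atan2(Δeast, Δnorth) mod 360° = 321.15° ≈ 321°.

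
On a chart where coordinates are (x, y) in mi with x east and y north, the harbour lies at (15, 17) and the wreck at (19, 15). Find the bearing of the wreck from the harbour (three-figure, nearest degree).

117°

Δeast = 19 − 15 = 4.00; Δnorth = 15 − 17 = -2.00.
Bearing = atan2(Δeast, Δnorth) mod 360° = 116.57° ≈ 117°.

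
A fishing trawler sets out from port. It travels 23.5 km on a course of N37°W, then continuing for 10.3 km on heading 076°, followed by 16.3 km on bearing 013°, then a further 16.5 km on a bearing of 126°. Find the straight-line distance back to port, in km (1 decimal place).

30.3 km

Leg 1 (N37°W, 23.5 km): east 23.5 sin 323° = -14.14, north 23.5 cos 323° = 18.77
Leg 2 (076°, 10.3 km): east 10.3 sin 76° = 9.99, north 10.3 cos 76° = 2.49
Leg 3 (013°, 16.3 km): east 16.3 sin 13° = 3.67, north 16.3 cos 13° = 15.88
Leg 4 (126°, 16.5 km): east 16.5 sin 126° = 13.35, north 16.5 cos 126° = -9.70
Net: 12.87 east, 27.44 north. Distance = √((12.87)² + (27.44)²) = 30.310 km.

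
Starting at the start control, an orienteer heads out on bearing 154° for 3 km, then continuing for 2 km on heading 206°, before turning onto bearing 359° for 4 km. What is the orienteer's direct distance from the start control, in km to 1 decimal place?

Leg 1 (154°, 3 km): east 3 sin 154° = 1.32, north 3 cos 154° = -2.70
Leg 2 (206°, 2 km): east 2 sin 206° = -0.88, north 2 cos 206° = -1.80
Leg 3 (359°, 4 km): east 4 sin 359° = -0.07, north 4 cos 359° = 4.00
Net: 0.37 east, -0.49 north. Distance = √((0.37)² + (-0.49)²) = 0.617 km.

0.6 km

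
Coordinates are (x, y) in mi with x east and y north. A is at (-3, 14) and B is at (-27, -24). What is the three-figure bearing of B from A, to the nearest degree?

Δeast = -27 − -3 = -24.00; Δnorth = -24 − 14 = -38.00.
Bearing = atan2(Δeast, Δnorth) mod 360° = 212.28° ≈ 212°.

212°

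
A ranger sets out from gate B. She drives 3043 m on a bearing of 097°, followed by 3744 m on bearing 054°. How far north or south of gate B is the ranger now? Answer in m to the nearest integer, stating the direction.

Leg 1 (097°, 3043 m): east 3043 sin 97° = 3020.32, north 3043 cos 97° = -370.85
Leg 2 (054°, 3744 m): east 3744 sin 54° = 3028.96, north 3744 cos 54° = 2200.67
Net north component: 1829.82 m.

1830 m north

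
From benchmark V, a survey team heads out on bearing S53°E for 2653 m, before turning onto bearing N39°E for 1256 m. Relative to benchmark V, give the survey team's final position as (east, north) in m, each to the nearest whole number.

(2909, -621)

Leg 1 (S53°E, 2653 m): east 2653 sin 127° = 2118.78, north 2653 cos 127° = -1596.62
Leg 2 (N39°E, 1256 m): east 1256 sin 39° = 790.43, north 1256 cos 39° = 976.10
Summing: 2909.21 m east, -620.52 m north → (2909, -621).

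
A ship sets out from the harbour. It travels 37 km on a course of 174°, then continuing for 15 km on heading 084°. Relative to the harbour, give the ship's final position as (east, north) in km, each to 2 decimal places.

(18.79, -35.23)

Leg 1 (174°, 37 km): east 37 sin 174° = 3.87, north 37 cos 174° = -36.80
Leg 2 (084°, 15 km): east 15 sin 84° = 14.92, north 15 cos 84° = 1.57
Summing: 18.79 km east, -35.23 km north → (18.79, -35.23).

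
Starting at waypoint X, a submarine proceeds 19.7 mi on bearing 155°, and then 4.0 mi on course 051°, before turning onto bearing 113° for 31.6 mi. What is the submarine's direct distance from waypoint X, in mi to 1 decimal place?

Leg 1 (155°, 19.7 mi): east 19.7 sin 155° = 8.33, north 19.7 cos 155° = -17.85
Leg 2 (051°, 4.0 mi): east 4.0 sin 51° = 3.11, north 4.0 cos 51° = 2.52
Leg 3 (113°, 31.6 mi): east 31.6 sin 113° = 29.09, north 31.6 cos 113° = -12.35
Net: 40.52 east, -27.68 north. Distance = √((40.52)² + (-27.68)²) = 49.076 mi.

49.1 mi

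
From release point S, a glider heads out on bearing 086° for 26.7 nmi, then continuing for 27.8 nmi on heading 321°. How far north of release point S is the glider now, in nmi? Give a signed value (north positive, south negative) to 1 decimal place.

23.5 nmi

Leg 1 (086°, 26.7 nmi): east 26.7 sin 86° = 26.63, north 26.7 cos 86° = 1.86
Leg 2 (321°, 27.8 nmi): east 27.8 sin 321° = -17.50, north 27.8 cos 321° = 21.60
Net north component: 23.47 nmi.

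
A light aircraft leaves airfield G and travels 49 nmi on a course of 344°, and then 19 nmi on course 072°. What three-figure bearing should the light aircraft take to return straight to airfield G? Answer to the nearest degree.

Leg 1 (344°, 49 nmi): east 49 sin 344° = -13.51, north 49 cos 344° = 47.10
Leg 2 (072°, 19 nmi): east 19 sin 72° = 18.07, north 19 cos 72° = 5.87
Net displacement: 4.56 east, 52.97 north. Direction back to start is (-4.56, -52.97): bearing = atan2(-4.56, -52.97) mod 360° = 184.92° ≈ 185°.

185°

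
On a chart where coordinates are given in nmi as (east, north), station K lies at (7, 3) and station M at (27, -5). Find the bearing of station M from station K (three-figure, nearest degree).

112°

Δeast = 27 − 7 = 20.00; Δnorth = -5 − 3 = -8.00.
Bearing = atan2(Δeast, Δnorth) mod 360° = 111.80° ≈ 112°.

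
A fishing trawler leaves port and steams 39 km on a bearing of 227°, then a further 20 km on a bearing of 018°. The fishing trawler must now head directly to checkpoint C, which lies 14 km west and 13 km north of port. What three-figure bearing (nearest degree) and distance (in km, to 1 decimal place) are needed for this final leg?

Leg 1 (227°, 39 km): east 39 sin 227° = -28.52, north 39 cos 227° = -26.60
Leg 2 (018°, 20 km): east 20 sin 18° = 6.18, north 20 cos 18° = 19.02
Current position: (-22.34, -7.58). Target: (-14, 13). Remaining: Δeast = 8.34, Δnorth = 20.58.
Bearing = atan2(8.34, 20.58) mod 360° = 22.07°; distance = √((8.34)² + (20.58)²) = 22.204 km.

022°, 22.2 km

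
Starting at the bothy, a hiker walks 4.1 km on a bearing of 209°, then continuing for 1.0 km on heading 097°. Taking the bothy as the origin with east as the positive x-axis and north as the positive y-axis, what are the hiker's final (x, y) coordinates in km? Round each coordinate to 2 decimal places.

Leg 1 (209°, 4.1 km): east 4.1 sin 209° = -1.99, north 4.1 cos 209° = -3.59
Leg 2 (097°, 1.0 km): east 1.0 sin 97° = 0.99, north 1.0 cos 97° = -0.12
Summing: -1.00 km east, -3.71 km north → (-1.00, -3.71).

(-1.00, -3.71)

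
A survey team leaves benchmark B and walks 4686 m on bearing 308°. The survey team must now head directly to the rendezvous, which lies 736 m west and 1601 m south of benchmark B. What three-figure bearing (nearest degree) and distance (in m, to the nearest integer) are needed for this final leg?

147°, 5373 m

Leg 1 (308°, 4686 m): east 4686 sin 308° = -3692.62, north 4686 cos 308° = 2884.99
Current position: (-3692.62, 2884.99). Target: (-736, -1601). Remaining: Δeast = 2956.62, Δnorth = -4485.99.
Bearing = atan2(2956.62, -4485.99) mod 360° = 146.61°; distance = √((2956.62)² + (-4485.99)²) = 5372.680 m.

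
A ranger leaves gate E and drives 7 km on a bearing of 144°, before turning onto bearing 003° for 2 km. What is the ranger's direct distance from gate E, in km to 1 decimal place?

5.6 km

Leg 1 (144°, 7 km): east 7 sin 144° = 4.11, north 7 cos 144° = -5.66
Leg 2 (003°, 2 km): east 2 sin 3° = 0.10, north 2 cos 3° = 2.00
Net: 4.22 east, -3.67 north. Distance = √((4.22)² + (-3.67)²) = 5.589 km.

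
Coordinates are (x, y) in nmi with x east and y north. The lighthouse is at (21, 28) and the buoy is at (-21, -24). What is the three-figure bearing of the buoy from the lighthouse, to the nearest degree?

Δeast = -21 − 21 = -42.00; Δnorth = -24 − 28 = -52.00.
Bearing = atan2(Δeast, Δnorth) mod 360° = 218.93° ≈ 219°.

219°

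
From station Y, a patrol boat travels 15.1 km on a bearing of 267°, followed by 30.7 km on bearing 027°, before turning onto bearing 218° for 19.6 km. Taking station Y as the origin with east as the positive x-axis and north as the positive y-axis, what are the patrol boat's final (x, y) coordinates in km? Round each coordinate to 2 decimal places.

Leg 1 (267°, 15.1 km): east 15.1 sin 267° = -15.08, north 15.1 cos 267° = -0.79
Leg 2 (027°, 30.7 km): east 30.7 sin 27° = 13.94, north 30.7 cos 27° = 27.35
Leg 3 (218°, 19.6 km): east 19.6 sin 218° = -12.07, north 19.6 cos 218° = -15.45
Summing: -13.21 km east, 11.12 km north → (-13.21, 11.12).

(-13.21, 11.12)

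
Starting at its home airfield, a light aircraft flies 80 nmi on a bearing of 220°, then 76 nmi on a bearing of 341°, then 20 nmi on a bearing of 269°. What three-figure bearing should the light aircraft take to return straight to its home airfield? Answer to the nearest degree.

096°

Leg 1 (220°, 80 nmi): east 80 sin 220° = -51.42, north 80 cos 220° = -61.28
Leg 2 (341°, 76 nmi): east 76 sin 341° = -24.74, north 76 cos 341° = 71.86
Leg 3 (269°, 20 nmi): east 20 sin 269° = -20.00, north 20 cos 269° = -0.35
Net displacement: -96.16 east, 10.23 north. Direction back to start is (96.16, -10.23): bearing = atan2(96.16, -10.23) mod 360° = 96.07° ≈ 096°.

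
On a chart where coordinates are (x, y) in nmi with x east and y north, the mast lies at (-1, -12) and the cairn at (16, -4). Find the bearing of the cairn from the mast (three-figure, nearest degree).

065°

Δeast = 16 − -1 = 17.00; Δnorth = -4 − -12 = 8.00.
Bearing = atan2(Δeast, Δnorth) mod 360° = 64.80° ≈ 065°.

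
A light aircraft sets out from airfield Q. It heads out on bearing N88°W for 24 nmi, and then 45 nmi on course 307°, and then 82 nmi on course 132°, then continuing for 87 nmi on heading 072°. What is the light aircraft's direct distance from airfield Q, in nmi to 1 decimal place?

83.8 nmi

Leg 1 (N88°W, 24 nmi): east 24 sin 272° = -23.99, north 24 cos 272° = 0.84
Leg 2 (307°, 45 nmi): east 45 sin 307° = -35.94, north 45 cos 307° = 27.08
Leg 3 (132°, 82 nmi): east 82 sin 132° = 60.94, north 82 cos 132° = -54.87
Leg 4 (072°, 87 nmi): east 87 sin 72° = 82.74, north 87 cos 72° = 26.88
Net: 83.76 east, -0.06 north. Distance = √((83.76)² + (-0.06)²) = 83.756 nmi.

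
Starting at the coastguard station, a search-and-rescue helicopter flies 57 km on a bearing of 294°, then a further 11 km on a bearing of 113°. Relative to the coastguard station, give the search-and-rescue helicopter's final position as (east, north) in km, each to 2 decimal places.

Leg 1 (294°, 57 km): east 57 sin 294° = -52.07, north 57 cos 294° = 23.18
Leg 2 (113°, 11 km): east 11 sin 113° = 10.13, north 11 cos 113° = -4.30
Summing: -41.95 km east, 18.89 km north → (-41.95, 18.89).

(-41.95, 18.89)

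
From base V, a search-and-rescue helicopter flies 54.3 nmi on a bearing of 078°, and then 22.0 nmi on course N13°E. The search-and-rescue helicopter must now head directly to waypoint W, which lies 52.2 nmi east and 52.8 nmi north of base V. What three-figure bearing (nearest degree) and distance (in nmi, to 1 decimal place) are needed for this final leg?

344°, 20.9 nmi

Leg 1 (078°, 54.3 nmi): east 54.3 sin 78° = 53.11, north 54.3 cos 78° = 11.29
Leg 2 (N13°E, 22.0 nmi): east 22.0 sin 13° = 4.95, north 22.0 cos 13° = 21.44
Current position: (58.06, 32.73). Target: (52.2, 52.8). Remaining: Δeast = -5.86, Δnorth = 20.07.
Bearing = atan2(-5.86, 20.07) mod 360° = 343.72°; distance = √((-5.86)² + (20.07)²) = 20.913 nmi.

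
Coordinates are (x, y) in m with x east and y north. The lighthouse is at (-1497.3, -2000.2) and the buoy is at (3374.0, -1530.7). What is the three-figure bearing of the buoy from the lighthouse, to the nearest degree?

Δeast = 3374.0 − -1497.3 = 4871.30; Δnorth = -1530.7 − -2000.2 = 469.50.
Bearing = atan2(Δeast, Δnorth) mod 360° = 84.49° ≈ 084°.

084°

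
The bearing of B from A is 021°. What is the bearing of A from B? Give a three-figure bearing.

Back-bearing = 021° + 180° = 201°.

201°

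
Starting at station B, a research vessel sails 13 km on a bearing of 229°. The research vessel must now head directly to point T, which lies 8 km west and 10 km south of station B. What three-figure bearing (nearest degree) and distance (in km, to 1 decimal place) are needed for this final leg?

129°, 2.3 km

Leg 1 (229°, 13 km): east 13 sin 229° = -9.81, north 13 cos 229° = -8.53
Current position: (-9.81, -8.53). Target: (-8, -10). Remaining: Δeast = 1.81, Δnorth = -1.47.
Bearing = atan2(1.81, -1.47) mod 360° = 129.09°; distance = √((1.81)² + (-1.47)²) = 2.333 km.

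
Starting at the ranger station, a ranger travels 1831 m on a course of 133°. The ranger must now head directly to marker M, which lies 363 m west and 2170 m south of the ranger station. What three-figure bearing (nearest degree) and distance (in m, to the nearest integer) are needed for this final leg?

242°, 1935 m

Leg 1 (133°, 1831 m): east 1831 sin 133° = 1339.11, north 1831 cos 133° = -1248.74
Current position: (1339.11, -1248.74). Target: (-363, -2170). Remaining: Δeast = -1702.11, Δnorth = -921.26.
Bearing = atan2(-1702.11, -921.26) mod 360° = 241.58°; distance = √((-1702.11)² + (-921.26)²) = 1935.432 m.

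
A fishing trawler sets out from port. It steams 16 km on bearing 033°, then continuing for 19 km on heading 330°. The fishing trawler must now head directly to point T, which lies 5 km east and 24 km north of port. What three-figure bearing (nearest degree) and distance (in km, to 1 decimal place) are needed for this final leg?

Leg 1 (033°, 16 km): east 16 sin 33° = 8.71, north 16 cos 33° = 13.42
Leg 2 (330°, 19 km): east 19 sin 330° = -9.50, north 19 cos 330° = 16.45
Current position: (-0.79, 29.87). Target: (5, 24). Remaining: Δeast = 5.79, Δnorth = -5.87.
Bearing = atan2(5.79, -5.87) mod 360° = 135.43°; distance = √((5.79)² + (-5.87)²) = 8.244 km.

135°, 8.2 km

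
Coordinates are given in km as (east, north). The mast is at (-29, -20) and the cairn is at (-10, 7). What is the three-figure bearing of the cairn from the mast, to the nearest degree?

Δeast = -10 − -29 = 19.00; Δnorth = 7 − -20 = 27.00.
Bearing = atan2(Δeast, Δnorth) mod 360° = 35.13° ≈ 035°.

035°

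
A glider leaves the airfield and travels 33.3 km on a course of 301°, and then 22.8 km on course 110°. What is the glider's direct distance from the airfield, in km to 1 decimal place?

11.8 km

Leg 1 (301°, 33.3 km): east 33.3 sin 301° = -28.54, north 33.3 cos 301° = 17.15
Leg 2 (110°, 22.8 km): east 22.8 sin 110° = 21.42, north 22.8 cos 110° = -7.80
Net: -7.12 east, 9.35 north. Distance = √((-7.12)² + (9.35)²) = 11.754 km.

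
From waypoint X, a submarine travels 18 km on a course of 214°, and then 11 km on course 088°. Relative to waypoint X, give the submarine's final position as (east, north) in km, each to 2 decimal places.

(0.93, -14.54)

Leg 1 (214°, 18 km): east 18 sin 214° = -10.07, north 18 cos 214° = -14.92
Leg 2 (088°, 11 km): east 11 sin 88° = 10.99, north 11 cos 88° = 0.38
Summing: 0.93 km east, -14.54 km north → (0.93, -14.54).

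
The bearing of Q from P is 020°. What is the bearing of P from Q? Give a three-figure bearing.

200°

Back-bearing = 020° + 180° = 200°.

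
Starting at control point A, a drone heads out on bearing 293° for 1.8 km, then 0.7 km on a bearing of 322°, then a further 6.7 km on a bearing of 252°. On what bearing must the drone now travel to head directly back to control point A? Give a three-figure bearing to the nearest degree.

Leg 1 (293°, 1.8 km): east 1.8 sin 293° = -1.66, north 1.8 cos 293° = 0.70
Leg 2 (322°, 0.7 km): east 0.7 sin 322° = -0.43, north 0.7 cos 322° = 0.55
Leg 3 (252°, 6.7 km): east 6.7 sin 252° = -6.37, north 6.7 cos 252° = -2.07
Net displacement: -8.46 east, -0.82 north. Direction back to start is (8.46, 0.82): bearing = atan2(8.46, 0.82) mod 360° = 84.49° ≈ 084°.

084°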